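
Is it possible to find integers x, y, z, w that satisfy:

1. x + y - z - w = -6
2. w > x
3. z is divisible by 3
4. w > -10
Yes

Take x = 0, y = -5, z = 0, w = 1. Substituting into each constraint:
  (1) 0 + (-5) + 0 + (-1) = -6 ✓
  (2) 1 > 0 ✓
  (3) 0 = 3 × 0, remainder 0 ✓
  (4) 1 > -10 ✓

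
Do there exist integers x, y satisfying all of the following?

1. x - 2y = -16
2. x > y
Yes

Take x = 18, y = 17. Substituting into each constraint:
  (1) 18 - 2(17) = -16 ✓
  (2) 18 > 17 ✓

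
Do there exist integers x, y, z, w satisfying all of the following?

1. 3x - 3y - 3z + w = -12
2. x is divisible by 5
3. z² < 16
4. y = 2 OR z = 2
Yes

Take x = 0, y = 1, z = 2, w = -3. Substituting into each constraint:
  (1) 3(0) - 3(1) - 3(2) + (-3) = -12 ✓
  (2) 0 = 5 × 0, remainder 0 ✓
  (3) z² = (2)² = 4, and 4 < 16 ✓
  (4) z = 2, target 2 ✓ (second branch holds)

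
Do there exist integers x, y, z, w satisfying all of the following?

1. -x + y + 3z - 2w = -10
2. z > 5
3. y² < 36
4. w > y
Yes

Take x = 27, y = -1, z = 6, w = 0. Substituting into each constraint:
  (1) (-27) + (-1) + 3(6) - 2(0) = -10 ✓
  (2) 6 > 5 ✓
  (3) y² = (-1)² = 1, and 1 < 36 ✓
  (4) 0 > -1 ✓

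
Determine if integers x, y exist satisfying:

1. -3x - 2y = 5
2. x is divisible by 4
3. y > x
No

A contradictory subset is {-3x - 2y = 5, x is divisible by 4}. No integer assignment can satisfy these jointly:

  - -3x - 2y = 5: is a linear equation tying the variables together
  - x is divisible by 4: restricts x to multiples of 4

Modular obstruction: writing x = 4x', every remaining term of the linear equation is divisible by 2, so the left side is ≡ 0 (mod 2); but the right side 5 ≡ 1 (mod 2). No integers can satisfy it.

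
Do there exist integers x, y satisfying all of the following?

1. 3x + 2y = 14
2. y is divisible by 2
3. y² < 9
Yes

Take x = 6, y = -2. Substituting into each constraint:
  (1) 3(6) + 2(-2) = 14 ✓
  (2) -2 = 2 × -1, remainder 0 ✓
  (3) y² = (-2)² = 4, and 4 < 9 ✓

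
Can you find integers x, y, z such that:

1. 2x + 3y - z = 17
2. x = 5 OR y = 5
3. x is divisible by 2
Yes

Take x = 0, y = 5, z = -2. Substituting into each constraint:
  (1) 2(0) + 3(5) + 2 = 17 ✓
  (2) y = 5, target 5 ✓ (second branch holds)
  (3) 0 = 2 × 0, remainder 0 ✓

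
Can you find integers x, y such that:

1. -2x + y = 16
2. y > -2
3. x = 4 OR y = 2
Yes

Take x = -7, y = 2. Substituting into each constraint:
  (1) -2(-7) + 2 = 16 ✓
  (2) 2 > -2 ✓
  (3) y = 2, target 2 ✓ (second branch holds)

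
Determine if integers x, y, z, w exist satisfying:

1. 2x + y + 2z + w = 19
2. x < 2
Yes

Take x = 1, y = 0, z = 8, w = 1. Substituting into each constraint:
  (1) 2(1) + 0 + 2(8) + 1 = 19 ✓
  (2) 1 < 2 ✓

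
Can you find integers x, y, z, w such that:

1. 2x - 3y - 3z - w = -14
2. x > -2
Yes

Take x = 0, y = 0, z = 0, w = 14. Substituting into each constraint:
  (1) 2(0) - 3(0) - 3(0) + (-14) = -14 ✓
  (2) 0 > -2 ✓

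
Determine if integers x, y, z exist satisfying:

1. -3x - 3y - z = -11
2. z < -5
Yes

Take x = 6, y = 0, z = -7. Substituting into each constraint:
  (1) -3(6) - 3(0) + 7 = -11 ✓
  (2) -7 < -5 ✓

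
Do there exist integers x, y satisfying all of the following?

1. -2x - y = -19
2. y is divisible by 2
No

The full constraint system is jointly infeasible over the integers. Each constraint and what it forces:

  - -2x - y = -19: is a linear equation tying the variables together
  - y is divisible by 2: restricts y to multiples of 2

Modular obstruction: writing y = 2y', every remaining term of the linear equation is divisible by 2, so the left side is ≡ 0 (mod 2); but the right side -19 ≡ 1 (mod 2). No integers can satisfy it.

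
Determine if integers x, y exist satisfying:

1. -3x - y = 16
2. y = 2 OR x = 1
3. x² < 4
Yes

Take x = 1, y = -19. Substituting into each constraint:
  (1) -3(1) + 19 = 16 ✓
  (2) x = 1, target 1 ✓ (second branch holds)
  (3) x² = (1)² = 1, and 1 < 4 ✓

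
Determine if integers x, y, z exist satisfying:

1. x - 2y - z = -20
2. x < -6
Yes

Take x = -8, y = 6, z = 0. Substituting into each constraint:
  (1) (-8) - 2(6) + 0 = -20 ✓
  (2) -8 < -6 ✓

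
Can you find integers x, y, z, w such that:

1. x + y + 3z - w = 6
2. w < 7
Yes

Take x = 0, y = 0, z = 2, w = 0. Substituting into each constraint:
  (1) 0 + 0 + 3(2) + 0 = 6 ✓
  (2) 0 < 7 ✓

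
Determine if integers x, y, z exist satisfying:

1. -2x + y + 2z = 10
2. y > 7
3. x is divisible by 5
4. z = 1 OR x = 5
Yes

Take x = 0, y = 8, z = 1. Substituting into each constraint:
  (1) -2(0) + 8 + 2(1) = 10 ✓
  (2) 8 > 7 ✓
  (3) 0 = 5 × 0, remainder 0 ✓
  (4) z = 1, target 1 ✓ (first branch holds)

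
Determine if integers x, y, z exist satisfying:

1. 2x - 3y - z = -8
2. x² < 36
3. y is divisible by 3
Yes

Take x = -4, y = 0, z = 0. Substituting into each constraint:
  (1) 2(-4) - 3(0) + 0 = -8 ✓
  (2) x² = (-4)² = 16, and 16 < 36 ✓
  (3) 0 = 3 × 0, remainder 0 ✓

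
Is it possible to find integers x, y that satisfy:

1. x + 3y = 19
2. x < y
Yes

Take x = 4, y = 5. Substituting into each constraint:
  (1) 4 + 3(5) = 19 ✓
  (2) 4 < 5 ✓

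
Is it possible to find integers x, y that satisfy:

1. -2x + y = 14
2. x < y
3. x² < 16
Yes

Take x = 0, y = 14. Substituting into each constraint:
  (1) -2(0) + 14 = 14 ✓
  (2) 0 < 14 ✓
  (3) x² = (0)² = 0, and 0 < 16 ✓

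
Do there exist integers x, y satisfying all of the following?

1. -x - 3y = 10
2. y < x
Yes

Take x = -1, y = -3. Substituting into each constraint:
  (1) 1 - 3(-3) = 10 ✓
  (2) -3 < -1 ✓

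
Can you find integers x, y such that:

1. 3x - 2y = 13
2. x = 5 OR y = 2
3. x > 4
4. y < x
Yes

Take x = 5, y = 1. Substituting into each constraint:
  (1) 3(5) - 2(1) = 13 ✓
  (2) x = 5, target 5 ✓ (first branch holds)
  (3) 5 > 4 ✓
  (4) 1 < 5 ✓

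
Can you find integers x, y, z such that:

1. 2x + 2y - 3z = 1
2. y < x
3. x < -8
Yes

Take x = -9, y = -10, z = -13. Substituting into each constraint:
  (1) 2(-9) + 2(-10) - 3(-13) = 1 ✓
  (2) -10 < -9 ✓
  (3) -9 < -8 ✓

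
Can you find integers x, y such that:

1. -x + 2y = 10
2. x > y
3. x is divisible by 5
Yes

Take x = 20, y = 15. Substituting into each constraint:
  (1) (-20) + 2(15) = 10 ✓
  (2) 20 > 15 ✓
  (3) 20 = 5 × 4, remainder 0 ✓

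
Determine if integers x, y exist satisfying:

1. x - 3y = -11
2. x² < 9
Yes

Take x = 1, y = 4. Substituting into each constraint:
  (1) 1 - 3(4) = -11 ✓
  (2) x² = (1)² = 1, and 1 < 9 ✓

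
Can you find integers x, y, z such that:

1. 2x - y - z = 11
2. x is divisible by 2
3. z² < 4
Yes

Take x = 0, y = -12, z = 1. Substituting into each constraint:
  (1) 2(0) + 12 + (-1) = 11 ✓
  (2) 0 = 2 × 0, remainder 0 ✓
  (3) z² = (1)² = 1, and 1 < 4 ✓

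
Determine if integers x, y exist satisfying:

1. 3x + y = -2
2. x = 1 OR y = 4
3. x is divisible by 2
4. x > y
No

The full constraint system is jointly infeasible over the integers. Each constraint and what it forces:

  - 3x + y = -2: is a linear equation tying the variables together
  - x = 1 OR y = 4: forces a choice: either x = 1 or y = 4
  - x is divisible by 2: restricts x to multiples of 2
  - x > y: bounds one variable relative to another variable

Split on the disjunction (x = 1 OR y = 4):
  • If x = 1: this contradicts the divisibility constraint — 1 is not a multiple of 2.
  • If y = 4: the equation forces x = -2, giving (y, x) = (4, -2), which violates x > y.
Both branches are infeasible, so the system has no integer solution.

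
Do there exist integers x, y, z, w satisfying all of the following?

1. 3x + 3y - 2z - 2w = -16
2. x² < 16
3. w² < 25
Yes

Take x = 0, y = 0, z = 8, w = 0. Substituting into each constraint:
  (1) 3(0) + 3(0) - 2(8) - 2(0) = -16 ✓
  (2) x² = (0)² = 0, and 0 < 16 ✓
  (3) w² = (0)² = 0, and 0 < 25 ✓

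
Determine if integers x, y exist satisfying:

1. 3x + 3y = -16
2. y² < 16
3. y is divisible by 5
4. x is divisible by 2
No

Even the single constraint (3x + 3y = -16) is infeasible over the integers.

  - 3x + 3y = -16: every term on the left is divisible by 3, so the LHS ≡ 0 (mod 3), but the RHS -16 is not — no integer solution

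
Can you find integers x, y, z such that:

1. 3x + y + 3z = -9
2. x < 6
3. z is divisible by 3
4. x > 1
Yes

Take x = 2, y = -15, z = 0. Substituting into each constraint:
  (1) 3(2) + (-15) + 3(0) = -9 ✓
  (2) 2 < 6 ✓
  (3) 0 = 3 × 0, remainder 0 ✓
  (4) 2 > 1 ✓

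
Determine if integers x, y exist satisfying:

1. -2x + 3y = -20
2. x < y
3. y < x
No

A contradictory subset is {x < y, y < x}. No integer assignment can satisfy these jointly:

  - x < y: bounds one variable relative to another variable
  - y < x: bounds one variable relative to another variable

Direct contradiction: y > x and x > y cannot both hold.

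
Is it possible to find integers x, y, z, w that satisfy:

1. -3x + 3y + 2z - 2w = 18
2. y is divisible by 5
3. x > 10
Yes

Take x = 12, y = 0, z = 0, w = -27. Substituting into each constraint:
  (1) -3(12) + 3(0) + 2(0) - 2(-27) = 18 ✓
  (2) 0 = 5 × 0, remainder 0 ✓
  (3) 12 > 10 ✓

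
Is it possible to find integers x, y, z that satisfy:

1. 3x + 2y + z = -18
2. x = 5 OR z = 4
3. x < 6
Yes

Take x = -8, y = 1, z = 4. Substituting into each constraint:
  (1) 3(-8) + 2(1) + 4 = -18 ✓
  (2) z = 4, target 4 ✓ (second branch holds)
  (3) -8 < 6 ✓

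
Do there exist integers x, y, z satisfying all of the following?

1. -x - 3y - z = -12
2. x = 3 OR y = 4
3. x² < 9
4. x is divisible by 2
Yes

Take x = 0, y = 4, z = 0. Substituting into each constraint:
  (1) 0 - 3(4) + 0 = -12 ✓
  (2) y = 4, target 4 ✓ (second branch holds)
  (3) x² = (0)² = 0, and 0 < 9 ✓
  (4) 0 = 2 × 0, remainder 0 ✓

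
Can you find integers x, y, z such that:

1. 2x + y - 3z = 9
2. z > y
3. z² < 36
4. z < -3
Yes

Take x = 1, y = -5, z = -4. Substituting into each constraint:
  (1) 2(1) + (-5) - 3(-4) = 9 ✓
  (2) -4 > -5 ✓
  (3) z² = (-4)² = 16, and 16 < 36 ✓
  (4) -4 < -3 ✓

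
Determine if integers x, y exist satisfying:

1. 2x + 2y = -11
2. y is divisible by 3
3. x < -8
No

Even the single constraint (2x + 2y = -11) is infeasible over the integers.

  - 2x + 2y = -11: every term on the left is divisible by 2, so the LHS ≡ 0 (mod 2), but the RHS -11 is not — no integer solution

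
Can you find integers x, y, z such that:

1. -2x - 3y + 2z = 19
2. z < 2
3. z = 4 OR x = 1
Yes

Take x = 1, y = -7, z = 0. Substituting into each constraint:
  (1) -2(1) - 3(-7) + 2(0) = 19 ✓
  (2) 0 < 2 ✓
  (3) x = 1, target 1 ✓ (second branch holds)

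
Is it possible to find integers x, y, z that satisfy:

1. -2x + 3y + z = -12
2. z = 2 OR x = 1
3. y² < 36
Yes

Take x = 7, y = 0, z = 2. Substituting into each constraint:
  (1) -2(7) + 3(0) + 2 = -12 ✓
  (2) z = 2, target 2 ✓ (first branch holds)
  (3) y² = (0)² = 0, and 0 < 36 ✓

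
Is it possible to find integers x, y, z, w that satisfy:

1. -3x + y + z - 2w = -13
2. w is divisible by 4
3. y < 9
Yes

Take x = 0, y = 0, z = -13, w = 0. Substituting into each constraint:
  (1) -3(0) + 0 + (-13) - 2(0) = -13 ✓
  (2) 0 = 4 × 0, remainder 0 ✓
  (3) 0 < 9 ✓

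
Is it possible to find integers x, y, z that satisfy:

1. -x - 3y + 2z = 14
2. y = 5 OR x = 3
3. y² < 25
Yes

Take x = 3, y = 3, z = 13. Substituting into each constraint:
  (1) (-3) - 3(3) + 2(13) = 14 ✓
  (2) x = 3, target 3 ✓ (second branch holds)
  (3) y² = (3)² = 9, and 9 < 25 ✓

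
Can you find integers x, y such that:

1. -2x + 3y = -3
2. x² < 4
Yes

Take x = 0, y = -1. Substituting into each constraint:
  (1) -2(0) + 3(-1) = -3 ✓
  (2) x² = (0)² = 0, and 0 < 4 ✓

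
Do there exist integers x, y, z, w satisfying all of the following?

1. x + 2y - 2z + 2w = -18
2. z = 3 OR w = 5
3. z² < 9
Yes

Take x = -24, y = 0, z = 2, w = 5. Substituting into each constraint:
  (1) (-24) + 2(0) - 2(2) + 2(5) = -18 ✓
  (2) w = 5, target 5 ✓ (second branch holds)
  (3) z² = (2)² = 4, and 4 < 9 ✓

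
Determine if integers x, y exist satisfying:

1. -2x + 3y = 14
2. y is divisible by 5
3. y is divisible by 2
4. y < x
Yes

Take x = 23, y = 20. Substituting into each constraint:
  (1) -2(23) + 3(20) = 14 ✓
  (2) 20 = 5 × 4, remainder 0 ✓
  (3) 20 = 2 × 10, remainder 0 ✓
  (4) 20 < 23 ✓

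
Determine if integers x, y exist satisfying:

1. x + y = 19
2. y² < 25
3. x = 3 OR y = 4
Yes

Take x = 15, y = 4. Substituting into each constraint:
  (1) 15 + 4 = 19 ✓
  (2) y² = (4)² = 16, and 16 < 25 ✓
  (3) y = 4, target 4 ✓ (second branch holds)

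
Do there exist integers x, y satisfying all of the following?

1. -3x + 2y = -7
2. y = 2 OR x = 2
No

The full constraint system is jointly infeasible over the integers. Each constraint and what it forces:

  - -3x + 2y = -7: is a linear equation tying the variables together
  - y = 2 OR x = 2: forces a choice: either y = 2 or x = 2

Split on the disjunction (y = 2 OR x = 2):
  • If y = 2: with y = 2, every remaining term of the linear equation is divisible by 3, so the left side is ≡ 0 (mod 3); but the right side -11 ≡ 1 (mod 3). No integers can satisfy it.
  • If x = 2: with x = 2, every remaining term of the linear equation is divisible by 2, so the left side is ≡ 0 (mod 2); but the right side -1 ≡ 1 (mod 2). No integers can satisfy it.
Both branches are infeasible, so the system has no integer solution.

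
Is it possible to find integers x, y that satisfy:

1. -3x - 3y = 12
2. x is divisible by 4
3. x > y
Yes

Take x = 0, y = -4. Substituting into each constraint:
  (1) -3(0) - 3(-4) = 12 ✓
  (2) 0 = 4 × 0, remainder 0 ✓
  (3) 0 > -4 ✓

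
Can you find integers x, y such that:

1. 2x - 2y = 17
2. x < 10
No

Even the single constraint (2x - 2y = 17) is infeasible over the integers.

  - 2x - 2y = 17: every term on the left is divisible by 2, so the LHS ≡ 0 (mod 2), but the RHS 17 is not — no integer solution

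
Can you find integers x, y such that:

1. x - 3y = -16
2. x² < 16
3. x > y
No

The full constraint system is jointly infeasible over the integers. Each constraint and what it forces:

  - x - 3y = -16: is a linear equation tying the variables together
  - x² < 16: restricts x to |x| ≤ 3
  - x > y: bounds one variable relative to another variable

Propagating the comparison: y < x and x ≤ 3 give y ≤ 2. Range argument: with x ∈ [-3, 3], y ∈ [−∞, 2], the left side of the equation is at least -9, but the right side is -16 < -9. No integer solution exists.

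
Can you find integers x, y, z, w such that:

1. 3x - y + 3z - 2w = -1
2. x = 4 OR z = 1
Yes

Take x = -1, y = 1, z = 1, w = 0. Substituting into each constraint:
  (1) 3(-1) + (-1) + 3(1) - 2(0) = -1 ✓
  (2) z = 1, target 1 ✓ (second branch holds)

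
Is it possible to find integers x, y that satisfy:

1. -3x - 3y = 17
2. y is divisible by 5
No

Even the single constraint (-3x - 3y = 17) is infeasible over the integers.

  - -3x - 3y = 17: every term on the left is divisible by 3, so the LHS ≡ 0 (mod 3), but the RHS 17 is not — no integer solution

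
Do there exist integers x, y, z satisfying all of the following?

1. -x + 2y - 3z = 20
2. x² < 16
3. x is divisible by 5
Yes

Take x = 0, y = 1, z = -6. Substituting into each constraint:
  (1) 0 + 2(1) - 3(-6) = 20 ✓
  (2) x² = (0)² = 0, and 0 < 16 ✓
  (3) 0 = 5 × 0, remainder 0 ✓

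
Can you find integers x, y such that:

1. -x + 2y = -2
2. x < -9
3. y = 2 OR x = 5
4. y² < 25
No

A contradictory subset is {-x + 2y = -2, x < -9, y = 2 OR x = 5}. No integer assignment can satisfy these jointly:

  - -x + 2y = -2: is a linear equation tying the variables together
  - x < -9: bounds one variable relative to a constant
  - y = 2 OR x = 5: forces a choice: either y = 2 or x = 5

Split on the disjunction (y = 2 OR x = 5):
  • If y = 2: the equation forces x = 6, which contradicts the bound x ≤ -10.
  • If x = 5: this contradicts the bound x ≤ -10.
Both branches are infeasible, so the system has no integer solution.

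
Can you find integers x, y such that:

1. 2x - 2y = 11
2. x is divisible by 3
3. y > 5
No

Even the single constraint (2x - 2y = 11) is infeasible over the integers.

  - 2x - 2y = 11: every term on the left is divisible by 2, so the LHS ≡ 0 (mod 2), but the RHS 11 is not — no integer solution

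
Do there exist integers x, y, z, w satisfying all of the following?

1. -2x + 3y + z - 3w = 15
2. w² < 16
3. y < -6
Yes

Take x = -18, y = -7, z = 0, w = 0. Substituting into each constraint:
  (1) -2(-18) + 3(-7) + 0 - 3(0) = 15 ✓
  (2) w² = (0)² = 0, and 0 < 16 ✓
  (3) -7 < -6 ✓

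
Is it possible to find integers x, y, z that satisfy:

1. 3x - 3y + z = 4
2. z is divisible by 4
Yes

Take x = 3, y = -1, z = -8. Substituting into each constraint:
  (1) 3(3) - 3(-1) + (-8) = 4 ✓
  (2) -8 = 4 × -2, remainder 0 ✓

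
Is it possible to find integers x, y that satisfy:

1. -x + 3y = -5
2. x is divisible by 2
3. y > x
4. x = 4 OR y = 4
No

A contradictory subset is {-x + 3y = -5, y > x, x = 4 OR y = 4}. No integer assignment can satisfy these jointly:

  - -x + 3y = -5: is a linear equation tying the variables together
  - y > x: bounds one variable relative to another variable
  - x = 4 OR y = 4: forces a choice: either x = 4 or y = 4

Split on the disjunction (x = 4 OR y = 4):
  • If x = 4: with x = 4, every remaining term of the linear equation is divisible by 3, so the left side is ≡ 0 (mod 3); but the right side -1 ≡ 2 (mod 3). No integers can satisfy it.
  • If y = 4: the equation forces x = 17, giving (y, x) = (4, 17), which violates y > x.
Both branches are infeasible, so the system has no integer solution.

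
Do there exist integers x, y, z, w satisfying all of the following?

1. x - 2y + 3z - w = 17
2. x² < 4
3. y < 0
Yes

Take x = 0, y = -7, z = 1, w = 0. Substituting into each constraint:
  (1) 0 - 2(-7) + 3(1) + 0 = 17 ✓
  (2) x² = (0)² = 0, and 0 < 4 ✓
  (3) -7 < 0 ✓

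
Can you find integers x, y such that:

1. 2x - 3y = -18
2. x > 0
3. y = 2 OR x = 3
Yes

Take x = 3, y = 8. Substituting into each constraint:
  (1) 2(3) - 3(8) = -18 ✓
  (2) 3 > 0 ✓
  (3) x = 3, target 3 ✓ (second branch holds)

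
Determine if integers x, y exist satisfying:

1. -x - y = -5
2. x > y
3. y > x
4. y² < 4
No

A contradictory subset is {x > y, y > x}. No integer assignment can satisfy these jointly:

  - x > y: bounds one variable relative to another variable
  - y > x: bounds one variable relative to another variable

Direct contradiction: x > y and y > x cannot both hold.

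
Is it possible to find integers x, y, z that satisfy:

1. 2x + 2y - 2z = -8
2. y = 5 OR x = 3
Yes

Take x = -9, y = 5, z = 0. Substituting into each constraint:
  (1) 2(-9) + 2(5) - 2(0) = -8 ✓
  (2) y = 5, target 5 ✓ (first branch holds)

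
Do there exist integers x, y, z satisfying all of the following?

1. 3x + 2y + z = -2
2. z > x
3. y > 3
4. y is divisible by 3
Yes

Take x = -6, y = 6, z = 4. Substituting into each constraint:
  (1) 3(-6) + 2(6) + 4 = -2 ✓
  (2) 4 > -6 ✓
  (3) 6 > 3 ✓
  (4) 6 = 3 × 2, remainder 0 ✓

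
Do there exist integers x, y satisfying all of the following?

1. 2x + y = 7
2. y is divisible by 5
Yes

Take x = 1, y = 5. Substituting into each constraint:
  (1) 2(1) + 5 = 7 ✓
  (2) 5 = 5 × 1, remainder 0 ✓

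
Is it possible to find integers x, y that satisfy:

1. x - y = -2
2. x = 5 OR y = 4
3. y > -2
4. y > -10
Yes

Take x = 2, y = 4. Substituting into each constraint:
  (1) 2 + (-4) = -2 ✓
  (2) y = 4, target 4 ✓ (second branch holds)
  (3) 4 > -2 ✓
  (4) 4 > -10 ✓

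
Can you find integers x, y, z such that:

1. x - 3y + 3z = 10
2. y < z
Yes

Take x = 7, y = 0, z = 1. Substituting into each constraint:
  (1) 7 - 3(0) + 3(1) = 10 ✓
  (2) 0 < 1 ✓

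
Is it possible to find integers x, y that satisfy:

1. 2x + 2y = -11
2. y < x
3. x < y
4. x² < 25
No

Even the single constraint (2x + 2y = -11) is infeasible over the integers.

  - 2x + 2y = -11: every term on the left is divisible by 2, so the LHS ≡ 0 (mod 2), but the RHS -11 is not — no integer solution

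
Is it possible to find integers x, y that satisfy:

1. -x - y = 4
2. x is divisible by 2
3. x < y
Yes

Take x = -4, y = 0. Substituting into each constraint:
  (1) 4 + 0 = 4 ✓
  (2) -4 = 2 × -2, remainder 0 ✓
  (3) -4 < 0 ✓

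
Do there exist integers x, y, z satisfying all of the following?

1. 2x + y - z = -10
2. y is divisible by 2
Yes

Take x = 0, y = 0, z = 10. Substituting into each constraint:
  (1) 2(0) + 0 + (-10) = -10 ✓
  (2) 0 = 2 × 0, remainder 0 ✓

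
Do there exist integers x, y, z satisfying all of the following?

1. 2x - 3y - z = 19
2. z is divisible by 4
Yes

Take x = 2, y = -5, z = 0. Substituting into each constraint:
  (1) 2(2) - 3(-5) + 0 = 19 ✓
  (2) 0 = 4 × 0, remainder 0 ✓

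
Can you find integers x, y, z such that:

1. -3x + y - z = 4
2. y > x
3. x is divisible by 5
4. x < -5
Yes

Take x = -10, y = 0, z = 26. Substituting into each constraint:
  (1) -3(-10) + 0 + (-26) = 4 ✓
  (2) 0 > -10 ✓
  (3) -10 = 5 × -2, remainder 0 ✓
  (4) -10 < -5 ✓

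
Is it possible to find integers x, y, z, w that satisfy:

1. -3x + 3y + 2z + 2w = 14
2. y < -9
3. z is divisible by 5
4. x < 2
Yes

Take x = -14, y = -10, z = 0, w = 1. Substituting into each constraint:
  (1) -3(-14) + 3(-10) + 2(0) + 2(1) = 14 ✓
  (2) -10 < -9 ✓
  (3) 0 = 5 × 0, remainder 0 ✓
  (4) -14 < 2 ✓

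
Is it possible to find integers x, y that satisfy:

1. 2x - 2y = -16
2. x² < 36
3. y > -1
Yes

Take x = 0, y = 8. Substituting into each constraint:
  (1) 2(0) - 2(8) = -16 ✓
  (2) x² = (0)² = 0, and 0 < 36 ✓
  (3) 8 > -1 ✓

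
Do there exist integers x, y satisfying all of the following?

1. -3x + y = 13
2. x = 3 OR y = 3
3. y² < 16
No

The full constraint system is jointly infeasible over the integers. Each constraint and what it forces:

  - -3x + y = 13: is a linear equation tying the variables together
  - x = 3 OR y = 3: forces a choice: either x = 3 or y = 3
  - y² < 16: restricts y to |y| ≤ 3

Split on the disjunction (x = 3 OR y = 3):
  • If x = 3: the equation forces y = 22, but y² < 16 requires |y| ≤ 3.
  • If y = 3: with y = 3, every remaining term of the linear equation is divisible by 3, so the left side is ≡ 0 (mod 3); but the right side 10 ≡ 1 (mod 3). No integers can satisfy it.
Both branches are infeasible, so the system has no integer solution.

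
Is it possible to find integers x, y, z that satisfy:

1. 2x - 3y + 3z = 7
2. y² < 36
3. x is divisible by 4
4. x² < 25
Yes

Take x = -4, y = -2, z = 3. Substituting into each constraint:
  (1) 2(-4) - 3(-2) + 3(3) = 7 ✓
  (2) y² = (-2)² = 4, and 4 < 36 ✓
  (3) -4 = 4 × -1, remainder 0 ✓
  (4) x² = (-4)² = 16, and 16 < 25 ✓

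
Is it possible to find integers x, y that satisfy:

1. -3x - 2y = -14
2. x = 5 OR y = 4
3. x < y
Yes

Take x = 2, y = 4. Substituting into each constraint:
  (1) -3(2) - 2(4) = -14 ✓
  (2) y = 4, target 4 ✓ (second branch holds)
  (3) 2 < 4 ✓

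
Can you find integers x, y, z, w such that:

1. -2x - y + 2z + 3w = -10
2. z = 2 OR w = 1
Yes

Take x = 7, y = 0, z = 2, w = 0. Substituting into each constraint:
  (1) -2(7) + 0 + 2(2) + 3(0) = -10 ✓
  (2) z = 2, target 2 ✓ (first branch holds)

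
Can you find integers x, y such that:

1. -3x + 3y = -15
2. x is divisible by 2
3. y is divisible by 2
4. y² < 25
No

A contradictory subset is {-3x + 3y = -15, x is divisible by 2, y is divisible by 2}. No integer assignment can satisfy these jointly:

  - -3x + 3y = -15: is a linear equation tying the variables together
  - x is divisible by 2: restricts x to multiples of 2
  - y is divisible by 2: restricts y to multiples of 2

Modular obstruction: writing x = 2x' and writing y = 2y', every remaining term of the linear equation is divisible by 6, so the left side is ≡ 0 (mod 6); but the right side -15 ≡ 3 (mod 6). No integers can satisfy it.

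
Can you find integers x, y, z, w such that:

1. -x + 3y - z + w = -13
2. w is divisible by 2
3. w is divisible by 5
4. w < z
Yes

Take x = 12, y = 0, z = 1, w = 0. Substituting into each constraint:
  (1) (-12) + 3(0) + (-1) + 0 = -13 ✓
  (2) 0 = 2 × 0, remainder 0 ✓
  (3) 0 = 5 × 0, remainder 0 ✓
  (4) 0 < 1 ✓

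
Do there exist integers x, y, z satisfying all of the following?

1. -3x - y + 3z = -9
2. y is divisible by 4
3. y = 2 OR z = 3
Yes

Take x = 2, y = 12, z = 3. Substituting into each constraint:
  (1) -3(2) + (-12) + 3(3) = -9 ✓
  (2) 12 = 4 × 3, remainder 0 ✓
  (3) z = 3, target 3 ✓ (second branch holds)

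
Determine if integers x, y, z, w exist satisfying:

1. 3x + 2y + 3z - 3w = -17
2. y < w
Yes

Take x = 0, y = -1, z = -5, w = 0. Substituting into each constraint:
  (1) 3(0) + 2(-1) + 3(-5) - 3(0) = -17 ✓
  (2) -1 < 0 ✓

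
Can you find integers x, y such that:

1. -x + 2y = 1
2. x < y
Yes

Take x = -1, y = 0. Substituting into each constraint:
  (1) 1 + 2(0) = 1 ✓
  (2) -1 < 0 ✓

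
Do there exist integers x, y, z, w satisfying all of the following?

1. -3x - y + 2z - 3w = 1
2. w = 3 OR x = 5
Yes

Take x = 0, y = 0, z = 5, w = 3. Substituting into each constraint:
  (1) -3(0) + 0 + 2(5) - 3(3) = 1 ✓
  (2) w = 3, target 3 ✓ (first branch holds)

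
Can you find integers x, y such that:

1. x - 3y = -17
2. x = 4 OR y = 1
Yes

Take x = -14, y = 1. Substituting into each constraint:
  (1) (-14) - 3(1) = -17 ✓
  (2) y = 1, target 1 ✓ (second branch holds)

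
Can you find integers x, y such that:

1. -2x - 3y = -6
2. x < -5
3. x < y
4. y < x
No

A contradictory subset is {x < y, y < x}. No integer assignment can satisfy these jointly:

  - x < y: bounds one variable relative to another variable
  - y < x: bounds one variable relative to another variable

Direct contradiction: y > x and x > y cannot both hold.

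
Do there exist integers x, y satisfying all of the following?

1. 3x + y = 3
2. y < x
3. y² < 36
Yes

Take x = 1, y = 0. Substituting into each constraint:
  (1) 3(1) + 0 = 3 ✓
  (2) 0 < 1 ✓
  (3) y² = (0)² = 0, and 0 < 36 ✓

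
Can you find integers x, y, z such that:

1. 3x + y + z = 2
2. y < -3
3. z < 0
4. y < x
Yes

Take x = 3, y = -4, z = -3. Substituting into each constraint:
  (1) 3(3) + (-4) + (-3) = 2 ✓
  (2) -4 < -3 ✓
  (3) -3 < 0 ✓
  (4) -4 < 3 ✓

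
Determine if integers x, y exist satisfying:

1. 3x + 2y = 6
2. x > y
Yes

Take x = 2, y = 0. Substituting into each constraint:
  (1) 3(2) + 2(0) = 6 ✓
  (2) 2 > 0 ✓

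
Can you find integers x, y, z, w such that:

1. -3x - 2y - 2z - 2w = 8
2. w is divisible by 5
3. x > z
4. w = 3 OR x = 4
Yes

Take x = 4, y = -13, z = 3, w = 0. Substituting into each constraint:
  (1) -3(4) - 2(-13) - 2(3) - 2(0) = 8 ✓
  (2) 0 = 5 × 0, remainder 0 ✓
  (3) 4 > 3 ✓
  (4) x = 4, target 4 ✓ (second branch holds)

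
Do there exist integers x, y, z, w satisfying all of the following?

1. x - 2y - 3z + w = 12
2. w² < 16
Yes

Take x = 0, y = -6, z = 0, w = 0. Substituting into each constraint:
  (1) 0 - 2(-6) - 3(0) + 0 = 12 ✓
  (2) w² = (0)² = 0, and 0 < 16 ✓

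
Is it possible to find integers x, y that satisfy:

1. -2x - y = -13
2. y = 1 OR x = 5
Yes

Take x = 6, y = 1. Substituting into each constraint:
  (1) -2(6) + (-1) = -13 ✓
  (2) y = 1, target 1 ✓ (first branch holds)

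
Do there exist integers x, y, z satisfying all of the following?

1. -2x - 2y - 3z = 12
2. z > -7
Yes

Take x = -6, y = 0, z = 0. Substituting into each constraint:
  (1) -2(-6) - 2(0) - 3(0) = 12 ✓
  (2) 0 > -7 ✓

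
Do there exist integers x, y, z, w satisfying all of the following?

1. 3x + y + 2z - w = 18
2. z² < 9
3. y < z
Yes

Take x = 0, y = -1, z = 0, w = -19. Substituting into each constraint:
  (1) 3(0) + (-1) + 2(0) + 19 = 18 ✓
  (2) z² = (0)² = 0, and 0 < 9 ✓
  (3) -1 < 0 ✓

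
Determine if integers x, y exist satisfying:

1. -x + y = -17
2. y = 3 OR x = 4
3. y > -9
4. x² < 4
No

A contradictory subset is {-x + y = -17, y > -9, x² < 4}. No integer assignment can satisfy these jointly:

  - -x + y = -17: is a linear equation tying the variables together
  - y > -9: bounds one variable relative to a constant
  - x² < 4: restricts x to |x| ≤ 1

Range argument: with x ∈ [-1, 1], y ∈ [-8, ∞], the left side of the equation is at least -9, but the right side is -17 < -9. No integer solution exists.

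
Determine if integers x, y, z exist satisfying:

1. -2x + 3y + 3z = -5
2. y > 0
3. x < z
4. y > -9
Yes

Take x = -11, y = 1, z = -10. Substituting into each constraint:
  (1) -2(-11) + 3(1) + 3(-10) = -5 ✓
  (2) 1 > 0 ✓
  (3) -11 < -10 ✓
  (4) 1 > -9 ✓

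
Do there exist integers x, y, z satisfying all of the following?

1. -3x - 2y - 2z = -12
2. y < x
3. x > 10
Yes

Take x = 12, y = 0, z = -12. Substituting into each constraint:
  (1) -3(12) - 2(0) - 2(-12) = -12 ✓
  (2) 0 < 12 ✓
  (3) 12 > 10 ✓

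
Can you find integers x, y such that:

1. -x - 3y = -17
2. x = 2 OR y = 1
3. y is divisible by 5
Yes

Take x = 2, y = 5. Substituting into each constraint:
  (1) (-2) - 3(5) = -17 ✓
  (2) x = 2, target 2 ✓ (first branch holds)
  (3) 5 = 5 × 1, remainder 0 ✓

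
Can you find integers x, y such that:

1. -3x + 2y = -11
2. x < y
Yes

Take x = 13, y = 14. Substituting into each constraint:
  (1) -3(13) + 2(14) = -11 ✓
  (2) 13 < 14 ✓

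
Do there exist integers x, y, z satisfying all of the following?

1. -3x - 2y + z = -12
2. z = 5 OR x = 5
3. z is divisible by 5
Yes

Take x = 5, y = -4, z = -5. Substituting into each constraint:
  (1) -3(5) - 2(-4) + (-5) = -12 ✓
  (2) x = 5, target 5 ✓ (second branch holds)
  (3) -5 = 5 × -1, remainder 0 ✓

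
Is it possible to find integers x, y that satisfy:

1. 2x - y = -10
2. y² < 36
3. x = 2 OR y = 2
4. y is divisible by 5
No

A contradictory subset is {2x - y = -10, x = 2 OR y = 2, y is divisible by 5}. No integer assignment can satisfy these jointly:

  - 2x - y = -10: is a linear equation tying the variables together
  - x = 2 OR y = 2: forces a choice: either x = 2 or y = 2
  - y is divisible by 5: restricts y to multiples of 5

Split on the disjunction (x = 2 OR y = 2):
  • If x = 2: with x = 2, writing y = 5y', every remaining term of the linear equation is divisible by 5, so the left side is ≡ 0 (mod 5); but the right side -14 ≡ 1 (mod 5). No integers can satisfy it.
  • If y = 2: this contradicts the divisibility constraint — 2 is not a multiple of 5.
Both branches are infeasible, so the system has no integer solution.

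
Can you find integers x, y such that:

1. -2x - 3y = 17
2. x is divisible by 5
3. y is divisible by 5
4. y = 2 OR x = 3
No

A contradictory subset is {-2x - 3y = 17, y = 2 OR x = 3}. No integer assignment can satisfy these jointly:

  - -2x - 3y = 17: is a linear equation tying the variables together
  - y = 2 OR x = 3: forces a choice: either y = 2 or x = 3

Split on the disjunction (y = 2 OR x = 3):
  • If y = 2: with y = 2, every remaining term of the linear equation is divisible by 2, so the left side is ≡ 0 (mod 2); but the right side 23 ≡ 1 (mod 2). No integers can satisfy it.
  • If x = 3: with x = 3, every remaining term of the linear equation is divisible by 3, so the left side is ≡ 0 (mod 3); but the right side 23 ≡ 2 (mod 3). No integers can satisfy it.
Both branches are infeasible, so the system has no integer solution.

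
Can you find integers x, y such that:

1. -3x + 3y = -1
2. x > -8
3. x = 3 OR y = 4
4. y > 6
No

Even the single constraint (-3x + 3y = -1) is infeasible over the integers.

  - -3x + 3y = -1: every term on the left is divisible by 3, so the LHS ≡ 0 (mod 3), but the RHS -1 is not — no integer solution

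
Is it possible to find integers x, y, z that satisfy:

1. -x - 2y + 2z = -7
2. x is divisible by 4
No

The full constraint system is jointly infeasible over the integers. Each constraint and what it forces:

  - -x - 2y + 2z = -7: is a linear equation tying the variables together
  - x is divisible by 4: restricts x to multiples of 4

Modular obstruction: writing x = 4x', every remaining term of the linear equation is divisible by 2, so the left side is ≡ 0 (mod 2); but the right side -7 ≡ 1 (mod 2). No integers can satisfy it.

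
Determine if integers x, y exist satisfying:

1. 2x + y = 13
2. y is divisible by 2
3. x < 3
No

A contradictory subset is {2x + y = 13, y is divisible by 2}. No integer assignment can satisfy these jointly:

  - 2x + y = 13: is a linear equation tying the variables together
  - y is divisible by 2: restricts y to multiples of 2

Modular obstruction: writing y = 2y', every remaining term of the linear equation is divisible by 2, so the left side is ≡ 0 (mod 2); but the right side 13 ≡ 1 (mod 2). No integers can satisfy it.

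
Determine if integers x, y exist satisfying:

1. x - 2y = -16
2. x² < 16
Yes

Take x = 0, y = 8. Substituting into each constraint:
  (1) 0 - 2(8) = -16 ✓
  (2) x² = (0)² = 0, and 0 < 16 ✓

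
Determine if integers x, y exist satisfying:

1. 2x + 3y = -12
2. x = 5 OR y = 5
No

The full constraint system is jointly infeasible over the integers. Each constraint and what it forces:

  - 2x + 3y = -12: is a linear equation tying the variables together
  - x = 5 OR y = 5: forces a choice: either x = 5 or y = 5

Split on the disjunction (x = 5 OR y = 5):
  • If x = 5: with x = 5, every remaining term of the linear equation is divisible by 3, so the left side is ≡ 0 (mod 3); but the right side -22 ≡ 2 (mod 3). No integers can satisfy it.
  • If y = 5: with y = 5, every remaining term of the linear equation is divisible by 2, so the left side is ≡ 0 (mod 2); but the right side -27 ≡ 1 (mod 2). No integers can satisfy it.
Both branches are infeasible, so the system has no integer solution.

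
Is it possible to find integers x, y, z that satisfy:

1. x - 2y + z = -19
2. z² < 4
Yes

Take x = -19, y = 0, z = 0. Substituting into each constraint:
  (1) (-19) - 2(0) + 0 = -19 ✓
  (2) z² = (0)² = 0, and 0 < 4 ✓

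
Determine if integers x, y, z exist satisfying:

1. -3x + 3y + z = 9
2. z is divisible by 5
Yes

Take x = -3, y = 0, z = 0. Substituting into each constraint:
  (1) -3(-3) + 3(0) + 0 = 9 ✓
  (2) 0 = 5 × 0, remainder 0 ✓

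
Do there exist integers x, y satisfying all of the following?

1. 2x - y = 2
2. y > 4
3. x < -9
No

The full constraint system is jointly infeasible over the integers. Each constraint and what it forces:

  - 2x - y = 2: is a linear equation tying the variables together
  - y > 4: bounds one variable relative to a constant
  - x < -9: bounds one variable relative to a constant

Range argument: with x ∈ [−∞, -10], y ∈ [5, ∞], the left side of the equation is at most -25, but the right side is 2 > -25. No integer solution exists.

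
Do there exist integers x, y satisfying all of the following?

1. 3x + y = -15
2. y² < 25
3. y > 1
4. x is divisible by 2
Yes

Take x = -6, y = 3. Substituting into each constraint:
  (1) 3(-6) + 3 = -15 ✓
  (2) y² = (3)² = 9, and 9 < 25 ✓
  (3) 3 > 1 ✓
  (4) -6 = 2 × -3, remainder 0 ✓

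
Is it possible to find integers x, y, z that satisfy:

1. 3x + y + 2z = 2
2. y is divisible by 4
Yes

Take x = 0, y = 0, z = 1. Substituting into each constraint:
  (1) 3(0) + 0 + 2(1) = 2 ✓
  (2) 0 = 4 × 0, remainder 0 ✓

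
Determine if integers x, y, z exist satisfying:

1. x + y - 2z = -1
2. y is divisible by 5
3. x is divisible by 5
Yes

Take x = 5, y = 0, z = 3. Substituting into each constraint:
  (1) 5 + 0 - 2(3) = -1 ✓
  (2) 0 = 5 × 0, remainder 0 ✓
  (3) 5 = 5 × 1, remainder 0 ✓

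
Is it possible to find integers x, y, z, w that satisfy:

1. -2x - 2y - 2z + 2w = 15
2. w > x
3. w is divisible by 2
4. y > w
No

Even the single constraint (-2x - 2y - 2z + 2w = 15) is infeasible over the integers.

  - -2x - 2y - 2z + 2w = 15: every term on the left is divisible by 2, so the LHS ≡ 0 (mod 2), but the RHS 15 is not — no integer solution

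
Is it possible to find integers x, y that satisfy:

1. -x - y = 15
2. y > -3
Yes

Take x = -13, y = -2. Substituting into each constraint:
  (1) 13 + 2 = 15 ✓
  (2) -2 > -3 ✓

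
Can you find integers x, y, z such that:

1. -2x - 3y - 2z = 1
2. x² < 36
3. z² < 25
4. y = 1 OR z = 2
Yes

Take x = -1, y = -1, z = 2. Substituting into each constraint:
  (1) -2(-1) - 3(-1) - 2(2) = 1 ✓
  (2) x² = (-1)² = 1, and 1 < 36 ✓
  (3) z² = (2)² = 4, and 4 < 25 ✓
  (4) z = 2, target 2 ✓ (second branch holds)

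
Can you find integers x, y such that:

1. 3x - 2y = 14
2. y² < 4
Yes

Take x = 4, y = -1. Substituting into each constraint:
  (1) 3(4) - 2(-1) = 14 ✓
  (2) y² = (-1)² = 1, and 1 < 4 ✓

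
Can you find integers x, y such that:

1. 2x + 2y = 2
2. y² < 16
Yes

Take x = 1, y = 0. Substituting into each constraint:
  (1) 2(1) + 2(0) = 2 ✓
  (2) y² = (0)² = 0, and 0 < 16 ✓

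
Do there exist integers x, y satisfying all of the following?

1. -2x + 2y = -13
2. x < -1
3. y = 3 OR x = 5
No

Even the single constraint (-2x + 2y = -13) is infeasible over the integers.

  - -2x + 2y = -13: every term on the left is divisible by 2, so the LHS ≡ 0 (mod 2), but the RHS -13 is not — no integer solution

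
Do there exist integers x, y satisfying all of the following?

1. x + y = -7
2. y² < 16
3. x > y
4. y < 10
No

A contradictory subset is {x + y = -7, y² < 16, x > y}. No integer assignment can satisfy these jointly:

  - x + y = -7: is a linear equation tying the variables together
  - y² < 16: restricts y to |y| ≤ 3
  - x > y: bounds one variable relative to another variable

Propagating the comparison: x > y and y ≥ -3 give x ≥ -2. Range argument: with x ∈ [-2, ∞], y ∈ [-3, 3], the left side of the equation is at least -5, but the right side is -7 < -5. No integer solution exists.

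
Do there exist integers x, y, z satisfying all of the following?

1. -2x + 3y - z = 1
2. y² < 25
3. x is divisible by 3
Yes

Take x = 0, y = 0, z = -1. Substituting into each constraint:
  (1) -2(0) + 3(0) + 1 = 1 ✓
  (2) y² = (0)² = 0, and 0 < 25 ✓
  (3) 0 = 3 × 0, remainder 0 ✓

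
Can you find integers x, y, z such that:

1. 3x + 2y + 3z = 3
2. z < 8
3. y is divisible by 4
Yes

Take x = 0, y = 0, z = 1. Substituting into each constraint:
  (1) 3(0) + 2(0) + 3(1) = 3 ✓
  (2) 1 < 8 ✓
  (3) 0 = 4 × 0, remainder 0 ✓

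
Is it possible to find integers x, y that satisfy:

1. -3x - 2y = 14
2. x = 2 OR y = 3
Yes

Take x = 2, y = -10. Substituting into each constraint:
  (1) -3(2) - 2(-10) = 14 ✓
  (2) x = 2, target 2 ✓ (first branch holds)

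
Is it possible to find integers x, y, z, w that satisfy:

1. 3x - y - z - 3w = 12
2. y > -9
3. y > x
Yes

Take x = -1, y = 0, z = 0, w = -5. Substituting into each constraint:
  (1) 3(-1) + 0 + 0 - 3(-5) = 12 ✓
  (2) 0 > -9 ✓
  (3) 0 > -1 ✓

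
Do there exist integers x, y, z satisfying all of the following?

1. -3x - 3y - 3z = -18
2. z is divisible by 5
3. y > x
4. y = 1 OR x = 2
Yes

Take x = 2, y = 4, z = 0. Substituting into each constraint:
  (1) -3(2) - 3(4) - 3(0) = -18 ✓
  (2) 0 = 5 × 0, remainder 0 ✓
  (3) 4 > 2 ✓
  (4) x = 2, target 2 ✓ (second branch holds)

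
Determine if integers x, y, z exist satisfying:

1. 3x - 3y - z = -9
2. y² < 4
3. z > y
Yes

Take x = -2, y = 0, z = 3. Substituting into each constraint:
  (1) 3(-2) - 3(0) + (-3) = -9 ✓
  (2) y² = (0)² = 0, and 0 < 4 ✓
  (3) 3 > 0 ✓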